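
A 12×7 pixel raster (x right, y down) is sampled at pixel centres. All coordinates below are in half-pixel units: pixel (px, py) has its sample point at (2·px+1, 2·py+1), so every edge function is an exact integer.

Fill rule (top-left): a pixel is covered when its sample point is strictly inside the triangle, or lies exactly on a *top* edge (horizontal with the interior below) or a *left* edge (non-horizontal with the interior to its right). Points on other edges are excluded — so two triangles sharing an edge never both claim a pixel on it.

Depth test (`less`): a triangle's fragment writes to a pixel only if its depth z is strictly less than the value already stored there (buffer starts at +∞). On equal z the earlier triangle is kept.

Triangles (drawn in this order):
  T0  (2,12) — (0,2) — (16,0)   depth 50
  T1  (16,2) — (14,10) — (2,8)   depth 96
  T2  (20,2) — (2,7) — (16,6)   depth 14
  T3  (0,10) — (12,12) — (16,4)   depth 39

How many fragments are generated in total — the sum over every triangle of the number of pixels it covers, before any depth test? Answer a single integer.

T0:
  2·area = 164
  edge (2, 12)→(0, 2): d=(-2,-10) top-left  bias=+0
  edge (0, 2)→(16, 0): d=(16,-2) top-left  bias=+0
  edge (16, 0)→(2, 12): d=(-14,12) right/bottom  bias=-1
    (4,0)@(9, 1): e=[92,2,70] → █
    (5,0)@(11, 1): e=[112,6,46] → █
    (6,0)@(13, 1): e=[132,10,22] → █
    (7,0)@(15, 1): e=[152,14,-2] → ·
    (0,1)@(1, 3): e=[8,18,138] → █
    (1,1)@(3, 3): e=[28,22,114] → █
    (2,1)@(5, 3): e=[48,26,90] → █
    (3,1)@(7, 3): e=[68,30,66] → █
    (6,1)@(13, 3): e=[128,42,-6] → ·
    (0,2)@(1, 5): e=[4,50,110] → █
    (5,2)@(11, 5): e=[104,70,-10] → ·
    (0,3)@(1, 7): e=[0,82,82] → █  [on edge]
  covered (21 px):
    · · · · █ █ █ · · · · ·
    █ █ █ █ █ █ · · · · · ·
    █ █ █ █ █ · · · · · · ·
    █ █ █ █ · · · · · · · ·
    · █ █ · · · · · · · · ·
    · █ · · · · · · · · · ·
    · · · · · · · · · · · ·
T1:
  2·area = 100
  edge (16, 2)→(14, 10): d=(-2,8) right/bottom  bias=-1
  edge (14, 10)→(2, 8): d=(-12,-2) top-left  bias=+0
  edge (2, 8)→(16, 2): d=(14,-6) top-left  bias=+0
    (7,1)@(15, 3): e=[6,86,8] → █
    (8,1)@(17, 3): e=[-10,90,20] → ·
    (4,2)@(9, 5): e=[50,50,0] → █  [on edge]
    (5,2)@(11, 5): e=[34,54,12] → █
    (6,2)@(13, 5): e=[18,58,24] → █
    (8,2)@(17, 5): e=[-14,66,48] → ·
    (2,3)@(5, 7): e=[78,18,4] → █
    (3,3)@(7, 7): e=[62,22,16] → █
    (7,3)@(15, 7): e=[-2,38,64] → ·
    (2,4)@(5, 9): e=[74,-6,32] → ·
    (3,4)@(7, 9): e=[58,-2,44] → ·
    (4,4)@(9, 9): e=[42,2,56] → █
  covered (13 px):
    · · · · · · · · · · · ·
    · · · · · · · █ · · · ·
    · · · · █ █ █ █ · · · ·
    · · █ █ █ █ █ · · · · ·
    · · · · █ █ █ · · · · ·
    · · · · · · · · · · · ·
    · · · · · · · · · · · ·
T2:
  2·area = 52  (B↔C swapped to make it positive)
  edge (20, 2)→(16, 6): d=(-4,4) right/bottom  bias=-1
  edge (16, 6)→(2, 7): d=(-14,1) right/bottom  bias=-1
  edge (2, 7)→(20, 2): d=(18,-5) top-left  bias=+0
    (10,0)@(21, 1): e=[0,65,-13] → ·  [on edge]
    (8,1)@(17, 3): e=[8,41,3] → █
    (9,1)@(19, 3): e=[0,39,13] → ·  [on edge]
    (5,2)@(11, 5): e=[24,19,9] → █
    (6,2)@(13, 5): e=[16,17,19] → █
    (7,2)@(15, 5): e=[8,15,29] → █
    (8,2)@(17, 5): e=[0,13,39] → ·  [on edge]
    (5,3)@(11, 7): e=[16,-9,45] → ·
    (6,3)@(13, 7): e=[8,-11,55] → ·
    (7,3)@(15, 7): e=[0,-13,65] → ·  [on edge]
    (6,4)@(13, 9): e=[0,-39,91] → ·  [on edge]
    (5,5)@(11, 11): e=[0,-65,117] → ·  [on edge]
    (4,6)@(9, 13): e=[0,-91,143] → ·  [on edge]
  covered (4 px):
    · · · · · · · · · · · ·
    · · · · · · · · █ · · ·
    · · · · · █ █ █ · · · ·
    · · · · · · · · · · · ·
    · · · · · · · · · · · ·
    · · · · · · · · · · · ·
    · · · · · · · · · · · ·
T3:
  2·area = 104  (B↔C swapped to make it positive)
  edge (0, 10)→(16, 4): d=(16,-6) top-left  bias=+0
  edge (16, 4)→(12, 12): d=(-4,8) right/bottom  bias=-1
  edge (12, 12)→(0, 10): d=(-12,-2) top-left  bias=+0
    (7,2)@(15, 5): e=[10,4,90] → █
    (8,2)@(17, 5): e=[22,-12,94] → ·
    (4,3)@(9, 7): e=[6,44,54] → █
    (5,3)@(11, 7): e=[18,28,58] → █
    (6,3)@(13, 7): e=[30,12,62] → █
    (7,3)@(15, 7): e=[42,-4,66] → ·
    (1,4)@(3, 9): e=[2,84,18] → █
    (2,4)@(5, 9): e=[14,68,22] → █
    (3,4)@(7, 9): e=[26,52,26] → █
    (7,4)@(15, 9): e=[74,-12,42] → ·
    (1,5)@(3, 11): e=[34,76,-6] → ·
    (2,5)@(5, 11): e=[46,60,-2] → ·
  covered (13 px):
    · · · · · · · · · · · ·
    · · · · · · · · · · · ·
    · · · · · · · █ · · · ·
    · · · · █ █ █ · · · · ·
    · █ █ █ █ █ █ · · · · ·
    · · · █ █ █ · · · · · ·
    · · · · · · · · · · · ·

Final: 51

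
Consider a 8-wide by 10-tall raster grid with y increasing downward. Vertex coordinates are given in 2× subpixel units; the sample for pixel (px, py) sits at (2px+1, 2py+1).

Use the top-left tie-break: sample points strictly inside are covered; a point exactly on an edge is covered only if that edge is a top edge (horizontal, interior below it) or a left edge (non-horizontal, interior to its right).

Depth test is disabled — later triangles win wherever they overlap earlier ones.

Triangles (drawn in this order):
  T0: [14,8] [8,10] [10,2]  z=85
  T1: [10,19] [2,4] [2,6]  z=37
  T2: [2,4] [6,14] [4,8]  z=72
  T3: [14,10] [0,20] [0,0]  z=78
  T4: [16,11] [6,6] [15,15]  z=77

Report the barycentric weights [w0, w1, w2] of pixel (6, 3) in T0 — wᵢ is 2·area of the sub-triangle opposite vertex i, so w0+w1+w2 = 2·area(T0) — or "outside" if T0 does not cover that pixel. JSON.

T0:
  2·area = 44
  edge (14, 8)→(8, 10): d=(-6,2) right/bottom  bias=-1
  edge (8, 10)→(10, 2): d=(2,-8) top-left  bias=+0
  edge (10, 2)→(14, 8): d=(4,6) right/bottom  bias=-1
    (5,2)@(11, 5): e=[24,14,6] → #
    (6,2)@(13, 5): e=[20,30,-6] → ·
    (4,3)@(9, 7): e=[16,2,26] → #
    (6,3)@(13, 7): e=[8,34,2] → #
    (7,3)@(15, 7): e=[4,50,-10] → ·
    (4,4)@(9, 9): e=[4,6,34] → #
    (5,4)@(11, 9): e=[0,22,22] → ·  [on edge]
    (6,4)@(13, 9): e=[-4,38,10] → ·
    (2,5)@(5, 11): e=[0,-22,66] → ·  [on edge]
    (4,5)@(9, 11): e=[-8,10,42] → ·
  covered (5 px):
    · · · · · · · ·
    · · · · · · · ·
    · · · · · # · ·
    · · · · # # # ·
    · · · · # · · ·
    · · · · · · · ·
    · · · · · · · ·
    · · · · · · · ·
    · · · · · · · ·
    · · · · · · · ·
T1:
  2·area = 16  (B↔C swapped to make it positive)
  edge (10, 19)→(2, 6): d=(-8,-13) top-left  bias=+0
  edge (2, 6)→(2, 4): d=(0,-2) top-left  bias=+0
  edge (2, 4)→(10, 19): d=(8,15) right/bottom  bias=-1
    (1,3)@(3, 7): e=[5,2,9] → #
    (2,3)@(5, 7): e=[31,6,-21] → ·
    (1,4)@(3, 9): e=[-11,2,25] → ·
  covered (1 px):
    · · · · · · · ·
    · · · · · · · ·
    · · · · · · · ·
    · # · · · · · ·
    · · · · · · · ·
    · · · · · · · ·
    · · · · · · · ·
    · · · · · · · ·
    · · · · · · · ·
    · · · · · · · ·
T2:
  2·area = 4  (B↔C swapped to make it positive)
  edge (2, 4)→(4, 8): d=(2,4) right/bottom  bias=-1
  edge (4, 8)→(6, 14): d=(2,6) right/bottom  bias=-1
  edge (6, 14)→(2, 4): d=(-4,-10) top-left  bias=+0
    (1,2)@(3, 5): e=[-2,0,6] → ·  [on edge]
    (2,5)@(5, 11): e=[2,0,2] → ·  [on edge]
    (3,8)@(7, 17): e=[6,0,-2] → ·  [on edge]
  covered (0 px):
    · · · · · · · ·
    · · · · · · · ·
    · · · · · · · ·
    · · · · · · · ·
    · · · · · · · ·
    · · · · · · · ·
    · · · · · · · ·
    · · · · · · · ·
    · · · · · · · ·
    · · · · · · · ·
T3:
  2·area = 280
  edge (14, 10)→(0, 20): d=(-14,10) right/bottom  bias=-1
  edge (0, 20)→(0, 0): d=(0,-20) top-left  bias=+0
  edge (0, 0)→(14, 10): d=(14,10) right/bottom  bias=-1
    (0,0)@(1, 1): e=[256,20,4] → #
    (1,0)@(3, 1): e=[236,60,-16] → ·
    (0,1)@(1, 3): e=[228,20,32] → #
    (1,1)@(3, 3): e=[208,60,12] → #
    (2,1)@(5, 3): e=[188,100,-8] → ·
    (0,2)@(1, 5): e=[200,20,60] → #
    (2,2)@(5, 5): e=[160,100,20] → #
    (3,2)@(7, 5): e=[140,140,0] → ·  [on edge]
    (0,3)@(1, 7): e=[172,20,88] → #
    (3,3)@(7, 7): e=[112,140,28] → #
    (4,3)@(9, 7): e=[92,180,8] → #
    (5,3)@(11, 7): e=[72,220,-12] → ·
    (3,7)@(7, 15): e=[0,140,140] → ·  [on edge]
  covered (34 px):
    # · · · · · · ·
    # # · · · · · ·
    # # # · · · · ·
    # # # # # · · ·
    # # # # # # · ·
    # # # # # # · ·
    # # # # # · · ·
    # # # · · · · ·
    # # · · · · · ·
    # · · · · · · ·
T4:
  2·area = 45  (B↔C swapped to make it positive)
  edge (16, 11)→(15, 15): d=(-1,4) right/bottom  bias=-1
  edge (15, 15)→(6, 6): d=(-9,-9) top-left  bias=+0
  edge (6, 6)→(16, 11): d=(10,5) right/bottom  bias=-1
    (0,0)@(1, 1): e=[70,0,-25] → ·  [on edge]
    (1,1)@(3, 3): e=[60,0,-15] → ·  [on edge]
    (2,2)@(5, 5): e=[50,0,-5] → ·  [on edge]
    (3,3)@(7, 7): e=[40,0,5] → #  [on edge]
    (4,3)@(9, 7): e=[32,18,-5] → ·
    (3,4)@(7, 9): e=[38,-18,25] → ·
    (4,4)@(9, 9): e=[30,0,15] → #  [on edge]
    (5,4)@(11, 9): e=[22,18,5] → #
    (6,4)@(13, 9): e=[14,36,-5] → ·
    (4,5)@(9, 11): e=[28,-18,35] → ·
    (5,5)@(11, 11): e=[20,0,25] → #  [on edge]
    (6,5)@(13, 11): e=[12,18,15] → #
    (6,6)@(13, 13): e=[10,0,35] → #  [on edge]
    (7,7)@(15, 15): e=[0,0,45] → ·  [on edge]
  covered (8 px):
    · · · · · · · ·
    · · · · · · · ·
    · · · · · · · ·
    · · · # · · · ·
    · · · · # # · ·
    · · · · · # # #
    · · · · · · # #
    · · · · · · · ·
    · · · · · · · ·
    · · · · · · · ·

Result: [34,2,8]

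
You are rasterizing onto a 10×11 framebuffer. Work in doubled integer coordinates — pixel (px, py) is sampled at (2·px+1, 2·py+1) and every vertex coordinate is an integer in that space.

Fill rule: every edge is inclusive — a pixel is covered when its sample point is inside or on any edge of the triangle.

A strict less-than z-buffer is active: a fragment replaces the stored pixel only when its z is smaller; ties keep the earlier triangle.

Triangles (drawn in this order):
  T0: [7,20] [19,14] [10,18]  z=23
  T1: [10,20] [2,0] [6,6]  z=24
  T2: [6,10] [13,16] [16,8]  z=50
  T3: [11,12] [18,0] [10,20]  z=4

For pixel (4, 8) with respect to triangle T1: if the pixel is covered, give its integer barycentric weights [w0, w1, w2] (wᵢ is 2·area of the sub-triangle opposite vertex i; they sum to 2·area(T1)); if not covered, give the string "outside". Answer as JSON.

T0:
  2·area = 6  (B↔C swapped to make it positive)
  edge (7, 20)→(10, 18): d=(3,-2) inclusive
  edge (10, 18)→(19, 14): d=(9,-4) inclusive
  edge (19, 14)→(7, 20): d=(-12,6) inclusive
    (8,7)@(17, 15): e=[5,1,0] → █  [on edge]
    (9,7)@(19, 15): e=[9,9,-12] → ·
    (6,8)@(13, 17): e=[3,3,0] → █  [on edge]
    (7,8)@(15, 17): e=[7,11,-12] → ·
    (8,8)@(17, 17): e=[11,19,-24] → ·
    (4,9)@(9, 19): e=[1,5,0] → █  [on edge]
    (5,9)@(11, 19): e=[5,13,-12] → ·
    (6,9)@(13, 19): e=[9,21,-24] → ·
    (2,10)@(5, 21): e=[-1,7,0] → ·  [on edge]
    (4,10)@(9, 21): e=[7,23,-24] → ·
  covered (3 px):
    · · · · · · · · · ·
    · · · · · · · · · ·
    · · · · · · · · · ·
    · · · · · · · · · ·
    · · · · · · · · · ·
    · · · · · · · · · ·
    · · · · · · · · · ·
    · · · · · · · · █ ·
    · · · · · · █ · · ·
    · · · · █ · · · · ·
    · · · · · · · · · ·
T1:
  2·area = 32
  edge (10, 20)→(2, 0): d=(-8,-20) inclusive
  edge (2, 0)→(6, 6): d=(4,6) inclusive
  edge (6, 6)→(10, 20): d=(4,14) inclusive
    (2,2)@(5, 5): e=[20,2,10] → █
    (3,2)@(7, 5): e=[60,-10,-18] → ·
    (2,3)@(5, 7): e=[4,10,18] → █
    (3,3)@(7, 7): e=[44,-2,-10] → ·
    (2,4)@(5, 9): e=[-12,18,26] → ·
    (3,5)@(7, 11): e=[12,14,6] → █
    (4,5)@(9, 11): e=[52,2,-22] → ·
    (3,6)@(7, 13): e=[-4,22,14] → ·
    (4,8)@(9, 17): e=[4,26,2] → █
    (5,8)@(11, 17): e=[44,14,-26] → ·
    (4,9)@(9, 19): e=[-12,34,10] → ·
  covered (4 px):
    · · · · · · · · · ·
    · · · · · · · · · ·
    · · █ · · · · · · ·
    · · █ · · · · · · ·
    · · · · · · · · · ·
    · · · █ · · · · · ·
    · · · · · · · · · ·
    · · · · · · · · · ·
    · · · · █ · · · · ·
    · · · · · · · · · ·
    · · · · · · · · · ·
T2:
  2·area = 74  (B↔C swapped to make it positive)
  edge (6, 10)→(16, 8): d=(10,-2) inclusive
  edge (16, 8)→(13, 16): d=(-3,8) inclusive
  edge (13, 16)→(6, 10): d=(-7,-6) inclusive
    (5,4)@(11, 9): e=[0,37,37] → █  [on edge]
    (6,4)@(13, 9): e=[4,21,49] → █
    (7,4)@(15, 9): e=[8,5,61] → █
    (8,4)@(17, 9): e=[12,-11,73] → ·
    (0,5)@(1, 11): e=[0,111,-37] → ·  [on edge]
    (4,5)@(9, 11): e=[16,47,11] → █
    (7,5)@(15, 11): e=[28,-1,47] → ·
    (4,6)@(9, 13): e=[36,41,-3] → ·
    (5,6)@(11, 13): e=[40,25,9] → █
    (7,6)@(15, 13): e=[48,-7,33] → ·
    (5,7)@(11, 15): e=[60,19,-5] → ·
    (6,7)@(13, 15): e=[64,3,7] → █
  covered (9 px):
    · · · · · · · · · ·
    · · · · · · · · · ·
    · · · · · · · · · ·
    · · · · · · · · · ·
    · · · · · █ █ █ · ·
    · · · · █ █ █ · · ·
    · · · · · █ █ · · ·
    · · · · · · █ · · ·
    · · · · · · · · · ·
    · · · · · · · · · ·
    · · · · · · · · · ·
T3:
  2·area = 44
  edge (11, 12)→(18, 0): d=(7,-12) inclusive
  edge (18, 0)→(10, 20): d=(-8,20) inclusive
  edge (10, 20)→(11, 12): d=(1,-8) inclusive
    (7,3)@(15, 7): e=[13,4,27] → █
    (8,3)@(17, 7): e=[37,-36,43] → ·
    (6,4)@(13, 9): e=[3,28,13] → █
    (7,4)@(15, 9): e=[27,-12,29] → ·
    (6,5)@(13, 11): e=[17,12,15] → █
    (7,5)@(15, 11): e=[41,-28,31] → ·
    (5,6)@(11, 13): e=[7,36,1] → █
    (6,6)@(13, 13): e=[31,-4,17] → ·
    (5,7)@(11, 15): e=[21,20,3] → █
    (6,7)@(13, 15): e=[45,-20,19] → ·
    (5,8)@(11, 17): e=[35,4,5] → █
    (6,8)@(13, 17): e=[59,-36,21] → ·
  covered (6 px):
    · · · · · · · · · ·
    · · · · · · · · · ·
    · · · · · · · · · ·
    · · · · · · · █ · ·
    · · · · · · █ · · ·
    · · · · · · █ · · ·
    · · · · · █ · · · ·
    · · · · · █ · · · ·
    · · · · · █ · · · ·
    · · · · · · · · · ·
    · · · · · · · · · ·

Result: [26,2,4]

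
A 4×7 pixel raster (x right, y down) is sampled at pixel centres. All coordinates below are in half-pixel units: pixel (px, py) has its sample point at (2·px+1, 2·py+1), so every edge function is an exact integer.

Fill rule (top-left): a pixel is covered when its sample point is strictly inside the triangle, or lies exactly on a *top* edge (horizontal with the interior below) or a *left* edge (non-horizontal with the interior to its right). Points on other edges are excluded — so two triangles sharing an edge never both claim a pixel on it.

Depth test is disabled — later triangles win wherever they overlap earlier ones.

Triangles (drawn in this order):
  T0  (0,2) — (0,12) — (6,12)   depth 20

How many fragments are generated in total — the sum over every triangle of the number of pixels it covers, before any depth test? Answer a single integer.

T0:
  2·area = 60  (B↔C swapped to make it positive)
  edge (0, 2)→(6, 12): d=(6,10) right/bottom  bias=-1
  edge (6, 12)→(0, 12): d=(-6,0) right/bottom  bias=-1
  edge (0, 12)→(0, 2): d=(0,-10) top-left  bias=+0
    (0,2)@(1, 5): e=[8,42,10] → #
    (1,2)@(3, 5): e=[-12,42,30] → ·
    (0,3)@(1, 7): e=[20,30,10] → #
    (1,3)@(3, 7): e=[0,30,30] → ·  [on edge]
    (0,4)@(1, 9): e=[32,18,10] → #
    (1,4)@(3, 9): e=[12,18,30] → #
    (2,4)@(5, 9): e=[-8,18,50] → ·
    (0,5)@(1, 11): e=[44,6,10] → #
    (2,5)@(5, 11): e=[4,6,50] → #
    (3,5)@(7, 11): e=[-16,6,70] → ·
    (0,6)@(1, 13): e=[56,-6,10] → ·
    (1,6)@(3, 13): e=[36,-6,30] → ·
  covered (7 px):
    · · · ·
    · · · ·
    # · · ·
    # · · ·
    # # · ·
    # # # ·
    · · · ·

Final: 7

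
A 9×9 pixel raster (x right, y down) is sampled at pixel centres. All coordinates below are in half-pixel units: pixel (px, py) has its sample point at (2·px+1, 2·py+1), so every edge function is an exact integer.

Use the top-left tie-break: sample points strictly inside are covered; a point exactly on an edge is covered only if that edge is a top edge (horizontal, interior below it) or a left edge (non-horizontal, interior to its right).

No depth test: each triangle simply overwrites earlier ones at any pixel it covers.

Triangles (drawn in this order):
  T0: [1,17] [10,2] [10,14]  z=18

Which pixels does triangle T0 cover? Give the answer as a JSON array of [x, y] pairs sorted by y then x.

T0:
  2·area = 108
  edge (1, 17)→(10, 2): d=(9,-15) top-left  bias=+0
  edge (10, 2)→(10, 14): d=(0,12) right/bottom  bias=-1
  edge (10, 14)→(1, 17): d=(-9,3) right/bottom  bias=-1
    (4,2)@(9, 5): e=[12,12,84] → X
    (5,2)@(11, 5): e=[42,-12,78] → .
    (3,3)@(7, 7): e=[0,36,72] → X  [on edge]
    (5,3)@(11, 7): e=[60,-12,60] → .
    (3,4)@(7, 9): e=[18,36,54] → X
    (5,4)@(11, 9): e=[78,-12,42] → .
    (2,5)@(5, 11): e=[6,60,42] → X
    (5,5)@(11, 11): e=[96,-12,24] → .
    (2,6)@(5, 13): e=[24,60,24] → X
    (5,6)@(11, 13): e=[114,-12,6] → .
    (6,6)@(13, 13): e=[144,-36,0] → .  [on edge]
    (1,7)@(3, 15): e=[12,84,12] → X
    (3,7)@(7, 15): e=[72,36,0] → .  [on edge]
    (0,8)@(1, 17): e=[0,108,0] → .  [on edge]
  covered (13 px):
    . . . . . . . . .
    . . . . . . . . .
    . . . . X . . . .
    . . . X X . . . .
    . . . X X . . . .
    . . X X X . . . .
    . . X X X . . . .
    . X X . . . . . .
    . . . . . . . . .

Result: [[4,2],[3,3],[4,3],[3,4],[4,4],[2,5],[3,5],[4,5],[2,6],[3,6],[4,6],[1,7],[2,7]]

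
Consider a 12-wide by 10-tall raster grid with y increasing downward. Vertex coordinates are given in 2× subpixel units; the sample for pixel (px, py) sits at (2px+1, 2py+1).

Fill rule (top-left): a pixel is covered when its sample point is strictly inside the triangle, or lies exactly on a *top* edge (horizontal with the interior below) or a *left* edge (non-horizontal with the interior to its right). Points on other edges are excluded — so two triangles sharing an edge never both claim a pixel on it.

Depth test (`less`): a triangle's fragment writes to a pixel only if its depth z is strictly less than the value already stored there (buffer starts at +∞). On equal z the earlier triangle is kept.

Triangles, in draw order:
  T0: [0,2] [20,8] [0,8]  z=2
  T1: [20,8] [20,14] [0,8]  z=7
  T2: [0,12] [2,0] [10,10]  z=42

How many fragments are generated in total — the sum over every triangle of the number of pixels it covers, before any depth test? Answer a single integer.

T0:
  2·area = 120
  edge (0, 2)→(20, 8): d=(20,6) right/bottom  bias=-1
  edge (20, 8)→(0, 8): d=(-20,0) right/bottom  bias=-1
  edge (0, 8)→(0, 2): d=(0,-6) top-left  bias=+0
    (0,1)@(1, 3): e=[14,100,6] → █
    (1,1)@(3, 3): e=[2,100,18] → █
    (2,1)@(5, 3): e=[-10,100,30] → ·
    (0,2)@(1, 5): e=[54,60,6] → █
    (2,2)@(5, 5): e=[30,60,30] → █
    (3,2)@(7, 5): e=[18,60,42] → █
    (4,2)@(9, 5): e=[6,60,54] → █
    (5,2)@(11, 5): e=[-6,60,66] → ·
    (0,3)@(1, 7): e=[94,20,6] → █
    (5,3)@(11, 7): e=[34,20,66] → █
    (6,3)@(13, 7): e=[22,20,78] → █
    (7,3)@(15, 7): e=[10,20,90] → █
  covered (15 px):
    · · · · · · · · · · · ·
    █ █ · · · · · · · · · ·
    █ █ █ █ █ · · · · · · ·
    █ █ █ █ █ █ █ █ · · · ·
    · · · · · · · · · · · ·
    · · · · · · · · · · · ·
    · · · · · · · · · · · ·
    · · · · · · · · · · · ·
    · · · · · · · · · · · ·
    · · · · · · · · · · · ·
T1:
  2·area = 120
  edge (20, 8)→(20, 14): d=(0,6) right/bottom  bias=-1
  edge (20, 14)→(0, 8): d=(-20,-6) top-left  bias=+0
  edge (0, 8)→(20, 8): d=(20,0) top-left  bias=+0
    (2,4)@(5, 9): e=[90,10,20] → █
    (3,4)@(7, 9): e=[78,22,20] → █
    (4,4)@(9, 9): e=[66,34,20] → █
    (5,4)@(11, 9): e=[54,46,20] → █
    (6,4)@(13, 9): e=[42,58,20] → █
    (7,4)@(15, 9): e=[30,70,20] → █
    (8,4)@(17, 9): e=[18,82,20] → █
    (9,4)@(19, 9): e=[6,94,20] → █
    (10,4)@(21, 9): e=[-6,106,20] → ·
    (2,5)@(5, 11): e=[90,-30,60] → ·
    (3,5)@(7, 11): e=[78,-18,60] → ·
    (4,5)@(9, 11): e=[66,-6,60] → ·
  covered (15 px):
    · · · · · · · · · · · ·
    · · · · · · · · · · · ·
    · · · · · · · · · · · ·
    · · · · · · · · · · · ·
    · · █ █ █ █ █ █ █ █ · ·
    · · · · · █ █ █ █ █ · ·
    · · · · · · · · █ █ · ·
    · · · · · · · · · · · ·
    · · · · · · · · · · · ·
    · · · · · · · · · · · ·
T2:
  2·area = 116
  edge (0, 12)→(2, 0): d=(2,-12) top-left  bias=+0
  edge (2, 0)→(10, 10): d=(8,10) right/bottom  bias=-1
  edge (10, 10)→(0, 12): d=(-10,2) right/bottom  bias=-1
    (1,1)@(3, 3): e=[18,14,84] → █
    (2,1)@(5, 3): e=[42,-6,80] → ·
    (1,2)@(3, 5): e=[22,30,64] → █
    (2,2)@(5, 5): e=[46,10,60] → █
    (3,2)@(7, 5): e=[70,-10,56] → ·
    (0,3)@(1, 7): e=[2,66,48] → █
    (3,3)@(7, 7): e=[74,6,36] → █
    (4,3)@(9, 7): e=[98,-14,32] → ·
    (0,4)@(1, 9): e=[6,82,28] → █
    (4,4)@(9, 9): e=[102,2,12] → █
    (5,4)@(11, 9): e=[126,-18,8] → ·
    (7,4)@(15, 9): e=[174,-58,0] → ·  [on edge]
    (2,5)@(5, 11): e=[58,58,0] → ·  [on edge]
  covered (14 px):
    · · · · · · · · · · · ·
    · █ · · · · · · · · · ·
    · █ █ · · · · · · · · ·
    █ █ █ █ · · · · · · · ·
    █ █ █ █ █ · · · · · · ·
    █ █ · · · · · · · · · ·
    · · · · · · · · · · · ·
    · · · · · · · · · · · ·
    · · · · · · · · · · · ·
    · · · · · · · · · · · ·

Answer: 44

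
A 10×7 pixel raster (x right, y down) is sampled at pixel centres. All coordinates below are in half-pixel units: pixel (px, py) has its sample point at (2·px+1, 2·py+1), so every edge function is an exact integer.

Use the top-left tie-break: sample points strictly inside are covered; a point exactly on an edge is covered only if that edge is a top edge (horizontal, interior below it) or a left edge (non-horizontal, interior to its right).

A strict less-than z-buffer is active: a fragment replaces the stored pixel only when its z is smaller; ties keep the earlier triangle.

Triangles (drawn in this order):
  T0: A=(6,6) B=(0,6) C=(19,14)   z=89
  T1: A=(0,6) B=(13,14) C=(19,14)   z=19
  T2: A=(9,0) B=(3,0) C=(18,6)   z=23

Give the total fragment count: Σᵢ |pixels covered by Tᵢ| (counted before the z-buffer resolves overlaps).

T0:
  2·area = 48  (B↔C swapped to make it positive)
  edge (6, 6)→(19, 14): d=(13,8) right/bottom  bias=-1
  edge (19, 14)→(0, 6): d=(-19,-8) top-left  bias=+0
  edge (0, 6)→(6, 6): d=(6,0) top-left  bias=+0
    (1,3)@(3, 7): e=[37,5,6] → █
    (2,3)@(5, 7): e=[21,21,6] → █
    (3,3)@(7, 7): e=[5,37,6] → █
    (4,3)@(9, 7): e=[-11,53,6] → ·
    (1,4)@(3, 9): e=[63,-33,18] → ·
    (2,4)@(5, 9): e=[47,-17,18] → ·
    (3,4)@(7, 9): e=[31,-1,18] → ·
    (4,4)@(9, 9): e=[15,15,18] → █
    (5,4)@(11, 9): e=[-1,31,18] → ·
    (4,5)@(9, 11): e=[41,-23,30] → ·
    (6,5)@(13, 11): e=[9,9,30] → █
    (7,5)@(15, 11): e=[-7,25,30] → ·
  covered (6 px):
    · · · · · · · · · ·
    · · · · · · · · · ·
    · · · · · · · · · ·
    · █ █ █ · · · · · ·
    · · · · █ · · · · ·
    · · · · · · █ · · ·
    · · · · · · · · █ ·
T1:
  2·area = 48  (B↔C swapped to make it positive)
  edge (0, 6)→(19, 14): d=(19,8) right/bottom  bias=-1
  edge (19, 14)→(13, 14): d=(-6,0) right/bottom  bias=-1
  edge (13, 14)→(0, 6): d=(-13,-8) top-left  bias=+0
    (2,4)@(5, 9): e=[17,30,1] → █
    (3,4)@(7, 9): e=[1,30,17] → █
    (4,4)@(9, 9): e=[-15,30,33] → ·
    (2,5)@(5, 11): e=[55,18,-25] → ·
    (3,5)@(7, 11): e=[39,18,-9] → ·
    (4,5)@(9, 11): e=[23,18,7] → █
    (5,5)@(11, 11): e=[7,18,23] → █
    (6,5)@(13, 11): e=[-9,18,39] → ·
    (4,6)@(9, 13): e=[61,6,-19] → ·
    (5,6)@(11, 13): e=[45,6,-3] → ·
    (6,6)@(13, 13): e=[29,6,13] → █
    (7,6)@(15, 13): e=[13,6,29] → █
  covered (6 px):
    · · · · · · · · · ·
    · · · · · · · · · ·
    · · · · · · · · · ·
    · · · · · · · · · ·
    · · █ █ · · · · · ·
    · · · · █ █ · · · ·
    · · · · · · █ █ · ·
T2:
  2·area = 36  (B↔C swapped to make it positive)
  edge (9, 0)→(18, 6): d=(9,6) right/bottom  bias=-1
  edge (18, 6)→(3, 0): d=(-15,-6) top-left  bias=+0
  edge (3, 0)→(9, 0): d=(6,0) top-left  bias=+0
    (3,0)@(7, 1): e=[21,9,6] → █
    (4,0)@(9, 1): e=[9,21,6] → █
    (5,0)@(11, 1): e=[-3,33,6] → ·
    (3,1)@(7, 3): e=[39,-21,18] → ·
    (4,1)@(9, 3): e=[27,-9,18] → ·
    (5,1)@(11, 3): e=[15,3,18] → █
    (6,1)@(13, 3): e=[3,15,18] → █
    (7,1)@(15, 3): e=[-9,27,18] → ·
    (5,2)@(11, 5): e=[33,-27,30] → ·
    (6,2)@(13, 5): e=[21,-15,30] → ·
  covered (4 px):
    · · · █ █ · · · · ·
    · · · · · █ █ · · ·
    · · · · · · · · · ·
    · · · · · · · · · ·
    · · · · · · · · · ·
    · · · · · · · · · ·
    · · · · · · · · · ·

Answer: 16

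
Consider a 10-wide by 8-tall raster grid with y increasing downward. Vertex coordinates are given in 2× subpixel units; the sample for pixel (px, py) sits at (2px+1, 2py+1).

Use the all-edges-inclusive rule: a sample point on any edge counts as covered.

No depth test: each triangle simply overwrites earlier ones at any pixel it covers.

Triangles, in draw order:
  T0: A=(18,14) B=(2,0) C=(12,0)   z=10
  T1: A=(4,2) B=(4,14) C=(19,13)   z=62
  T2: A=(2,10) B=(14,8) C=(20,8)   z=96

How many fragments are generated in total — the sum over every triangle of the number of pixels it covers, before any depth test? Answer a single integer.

T0:
  2·area = 140
  edge (18, 14)→(2, 0): d=(-16,-14) inclusive
  edge (2, 0)→(12, 0): d=(10,0) inclusive
  edge (12, 0)→(18, 14): d=(6,14) inclusive
    (2,0)@(5, 1): e=[26,10,104] → X
    (3,0)@(7, 1): e=[54,10,76] → X
    (4,0)@(9, 1): e=[82,10,48] → X
    (5,0)@(11, 1): e=[110,10,20] → X
    (6,0)@(13, 1): e=[138,10,-8] → .
    (2,1)@(5, 3): e=[-6,30,116] → .
    (3,1)@(7, 3): e=[22,30,88] → X
    (6,1)@(13, 3): e=[106,30,4] → X
    (7,1)@(15, 3): e=[134,30,-24] → .
    (3,2)@(7, 5): e=[-10,50,100] → .
    (4,2)@(9, 5): e=[18,50,72] → X
    (7,2)@(15, 5): e=[102,50,-12] → .
    (7,3)@(15, 7): e=[70,70,0] → X  [on edge]
  covered (18 px):
    . . X X X X . . . .
    . . . X X X X . . .
    . . . . X X X . . .
    . . . . . X X X . .
    . . . . . . X X . .
    . . . . . . . X . .
    . . . . . . . . X .
    . . . . . . . . . .
T1:
  2·area = 180  (B↔C swapped to make it positive)
  edge (4, 2)→(19, 13): d=(15,11) inclusive
  edge (19, 13)→(4, 14): d=(-15,1) inclusive
  edge (4, 14)→(4, 2): d=(0,-12) inclusive
    (2,1)@(5, 3): e=[4,164,12] → X
    (3,1)@(7, 3): e=[-18,162,36] → .
    (2,2)@(5, 5): e=[34,134,12] → X
    (3,2)@(7, 5): e=[12,132,36] → X
    (4,2)@(9, 5): e=[-10,130,60] → .
    (2,3)@(5, 7): e=[64,104,12] → X
    (4,3)@(9, 7): e=[20,100,60] → X
    (5,3)@(11, 7): e=[-2,98,84] → .
    (2,4)@(5, 9): e=[94,74,12] → X
    (5,4)@(11, 9): e=[28,68,84] → X
    (6,4)@(13, 9): e=[6,66,108] → X
    (7,4)@(15, 9): e=[-16,64,132] → .
    (9,6)@(19, 13): e=[0,0,180] → X  [on edge]
  covered (25 px):
    . . . . . . . . . .
    . . X . . . . . . .
    . . X X . . . . . .
    . . X X X . . . . .
    . . X X X X X . . .
    . . X X X X X X . .
    . . X X X X X X X X
    . . . . . . . . . .
T2:
  2·area = 12
  edge (2, 10)→(14, 8): d=(12,-2) inclusive
  edge (14, 8)→(20, 8): d=(6,0) inclusive
  edge (20, 8)→(2, 10): d=(-18,2) inclusive
    (4,4)@(9, 9): e=[2,6,4] → X
    (5,4)@(11, 9): e=[6,6,0] → X  [on edge]
    (6,4)@(13, 9): e=[10,6,-4] → .
    (4,5)@(9, 11): e=[26,18,-32] → .
    (5,5)@(11, 11): e=[30,18,-36] → .
  covered (2 px):
    . . . . . . . . . .
    . . . . . . . . . .
    . . . . . . . . . .
    . . . . . . . . . .
    . . . . X X . . . .
    . . . . . . . . . .
    . . . . . . . . . .
    . . . . . . . . . .

Answer: 45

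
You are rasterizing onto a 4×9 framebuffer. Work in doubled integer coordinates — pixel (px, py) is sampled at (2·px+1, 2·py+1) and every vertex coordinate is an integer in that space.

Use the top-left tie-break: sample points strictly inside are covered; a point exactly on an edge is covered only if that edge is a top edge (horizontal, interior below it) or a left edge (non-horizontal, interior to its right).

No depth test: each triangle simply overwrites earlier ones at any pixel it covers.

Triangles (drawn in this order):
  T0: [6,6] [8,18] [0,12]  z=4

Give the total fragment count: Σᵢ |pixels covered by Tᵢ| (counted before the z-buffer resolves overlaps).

T0:
  2·area = 84
  edge (6, 6)→(8, 18): d=(2,12) right/bottom  bias=-1
  edge (8, 18)→(0, 12): d=(-8,-6) top-left  bias=+0
  edge (0, 12)→(6, 6): d=(6,-6) top-left  bias=+0
    (3,2)@(7, 5): e=[-14,98,0] → .  [on edge]
    (2,3)@(5, 7): e=[14,70,0] → X  [on edge]
    (3,3)@(7, 7): e=[-10,82,12] → .
    (1,4)@(3, 9): e=[42,42,0] → X  [on edge]
    (3,4)@(7, 9): e=[-6,66,24] → .
    (0,5)@(1, 11): e=[70,14,0] → X  [on edge]
    (3,5)@(7, 11): e=[-2,50,36] → .
    (0,6)@(1, 13): e=[74,-2,12] → .
    (1,6)@(3, 13): e=[50,10,24] → X
    (3,6)@(7, 13): e=[2,34,48] → X
    (1,7)@(3, 15): e=[54,-6,36] → .
    (2,7)@(5, 15): e=[30,6,48] → X
  covered (12 px):
    . . . .
    . . . .
    . . . .
    . . X .
    . X X .
    X X X .
    . X X X
    . . X X
    . . . X

Result: 12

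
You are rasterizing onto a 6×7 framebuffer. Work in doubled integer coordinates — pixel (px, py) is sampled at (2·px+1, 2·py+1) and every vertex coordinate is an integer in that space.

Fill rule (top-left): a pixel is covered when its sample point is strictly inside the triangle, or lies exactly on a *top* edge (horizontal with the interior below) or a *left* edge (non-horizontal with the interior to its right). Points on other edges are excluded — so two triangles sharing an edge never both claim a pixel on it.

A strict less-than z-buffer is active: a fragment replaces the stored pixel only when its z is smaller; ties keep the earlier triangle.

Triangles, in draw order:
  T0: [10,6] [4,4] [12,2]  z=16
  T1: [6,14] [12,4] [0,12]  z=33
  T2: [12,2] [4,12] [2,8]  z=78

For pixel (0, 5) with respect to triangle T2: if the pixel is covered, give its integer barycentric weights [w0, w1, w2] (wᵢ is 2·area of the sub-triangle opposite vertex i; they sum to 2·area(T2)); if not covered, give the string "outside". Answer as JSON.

T0:
  2·area = 28
  edge (10, 6)→(4, 4): d=(-6,-2) top-left  bias=+0
  edge (4, 4)→(12, 2): d=(8,-2) top-left  bias=+0
  edge (12, 2)→(10, 6): d=(-2,4) right/bottom  bias=-1
    (0,1)@(1, 3): e=[0,-14,42] → ·  [on edge]
    (4,1)@(9, 3): e=[16,2,10] → █
    (5,1)@(11, 3): e=[20,6,2] → █
    (3,2)@(7, 5): e=[0,14,14] → █  [on edge]
    (5,2)@(11, 5): e=[8,22,-2] → ·
    (3,3)@(7, 7): e=[-12,30,10] → ·
    (4,3)@(9, 7): e=[-8,34,2] → ·
  covered (4 px):
    · · · · · ·
    · · · · █ █
    · · · █ █ ·
    · · · · · ·
    · · · · · ·
    · · · · · ·
    · · · · · ·
T1:
  2·area = 72  (B↔C swapped to make it positive)
  edge (6, 14)→(0, 12): d=(-6,-2) top-left  bias=+0
  edge (0, 12)→(12, 4): d=(12,-8) top-left  bias=+0
  edge (12, 4)→(6, 14): d=(-6,10) right/bottom  bias=-1
    (5,2)@(11, 5): e=[64,4,4] → █
    (4,3)@(9, 7): e=[48,12,12] → █
    (5,3)@(11, 7): e=[52,28,-8] → ·
    (2,4)@(5, 9): e=[28,4,40] → █
    (3,4)@(7, 9): e=[32,20,20] → █
    (4,4)@(9, 9): e=[36,36,0] → ·  [on edge]
    (1,5)@(3, 11): e=[12,12,48] → █
    (4,5)@(9, 11): e=[24,60,-12] → ·
    (1,6)@(3, 13): e=[0,36,36] → █  [on edge]
    (3,6)@(7, 13): e=[8,68,-4] → ·
  covered (9 px):
    · · · · · ·
    · · · · · ·
    · · · · · █
    · · · · █ ·
    · · █ █ · ·
    · █ █ █ · ·
    · █ █ · · ·
T2:
  2·area = 52
  edge (12, 2)→(4, 12): d=(-8,10) right/bottom  bias=-1
  edge (4, 12)→(2, 8): d=(-2,-4) top-left  bias=+0
  edge (2, 8)→(12, 2): d=(10,-6) top-left  bias=+0
    (5,1)@(11, 3): e=[2,46,4] → █
    (3,2)@(7, 5): e=[26,26,0] → █  [on edge]
    (4,2)@(9, 5): e=[6,34,12] → █
    (5,2)@(11, 5): e=[-14,42,24] → ·
    (2,3)@(5, 7): e=[30,14,8] → █
    (4,3)@(9, 7): e=[-10,30,32] → ·
    (1,4)@(3, 9): e=[34,2,16] → █
    (3,4)@(7, 9): e=[-6,18,40] → ·
    (1,5)@(3, 11): e=[18,-2,36] → ·
    (2,5)@(5, 11): e=[-2,6,48] → ·
  covered (7 px):
    · · · · · ·
    · · · · · █
    · · · █ █ ·
    · · █ █ · ·
    · █ █ · · ·
    · · · · · ·
    · · · · · ·

Result: "outside"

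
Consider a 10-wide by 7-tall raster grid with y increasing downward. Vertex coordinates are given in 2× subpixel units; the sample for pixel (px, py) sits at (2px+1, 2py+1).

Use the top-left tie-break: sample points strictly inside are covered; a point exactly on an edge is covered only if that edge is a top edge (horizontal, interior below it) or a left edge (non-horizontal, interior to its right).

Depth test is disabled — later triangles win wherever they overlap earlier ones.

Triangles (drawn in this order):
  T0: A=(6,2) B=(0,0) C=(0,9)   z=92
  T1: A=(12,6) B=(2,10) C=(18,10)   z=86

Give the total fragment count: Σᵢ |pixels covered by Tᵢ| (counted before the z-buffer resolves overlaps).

T0:
  2·area = 54  (B↔C swapped to make it positive)
  edge (6, 2)→(0, 9): d=(-6,7) right/bottom  bias=-1
  edge (0, 9)→(0, 0): d=(0,-9) top-left  bias=+0
  edge (0, 0)→(6, 2): d=(6,2) right/bottom  bias=-1
    (0,0)@(1, 1): e=[41,9,4] → X
    (1,0)@(3, 1): e=[27,27,0] → .  [on edge]
    (0,1)@(1, 3): e=[29,9,16] → X
    (1,1)@(3, 3): e=[15,27,12] → X
    (2,1)@(5, 3): e=[1,45,8] → X
    (3,1)@(7, 3): e=[-13,63,4] → .
    (4,1)@(9, 3): e=[-27,81,0] → .  [on edge]
    (0,2)@(1, 5): e=[17,9,28] → X
    (2,2)@(5, 5): e=[-11,45,20] → .
    (7,2)@(15, 5): e=[-81,135,0] → .  [on edge]
    (0,3)@(1, 7): e=[5,9,40] → X
    (1,3)@(3, 7): e=[-9,27,36] → .
  covered (7 px):
    X . . . . . . . . .
    X X X . . . . . . .
    X X . . . . . . . .
    X . . . . . . . . .
    . . . . . . . . . .
    . . . . . . . . . .
    . . . . . . . . . .
T1:
  2·area = 64  (B↔C swapped to make it positive)
  edge (12, 6)→(18, 10): d=(6,4) right/bottom  bias=-1
  edge (18, 10)→(2, 10): d=(-16,0) right/bottom  bias=-1
  edge (2, 10)→(12, 6): d=(10,-4) top-left  bias=+0
    (5,3)@(11, 7): e=[10,48,6] → X
    (6,3)@(13, 7): e=[2,48,14] → X
    (7,3)@(15, 7): e=[-6,48,22] → .
    (2,4)@(5, 9): e=[46,16,2] → X
    (3,4)@(7, 9): e=[38,16,10] → X
    (4,4)@(9, 9): e=[30,16,18] → X
    (7,4)@(15, 9): e=[6,16,42] → X
    (8,4)@(17, 9): e=[-2,16,50] → .
    (2,5)@(5, 11): e=[58,-16,22] → .
    (3,5)@(7, 11): e=[50,-16,30] → .
    (4,5)@(9, 11): e=[42,-16,38] → .
    (5,5)@(11, 11): e=[34,-16,46] → .
  covered (8 px):
    . . . . . . . . . .
    . . . . . . . . . .
    . . . . . . . . . .
    . . . . . X X . . .
    . . X X X X X X . .
    . . . . . . . . . .
    . . . . . . . . . .

Answer: 15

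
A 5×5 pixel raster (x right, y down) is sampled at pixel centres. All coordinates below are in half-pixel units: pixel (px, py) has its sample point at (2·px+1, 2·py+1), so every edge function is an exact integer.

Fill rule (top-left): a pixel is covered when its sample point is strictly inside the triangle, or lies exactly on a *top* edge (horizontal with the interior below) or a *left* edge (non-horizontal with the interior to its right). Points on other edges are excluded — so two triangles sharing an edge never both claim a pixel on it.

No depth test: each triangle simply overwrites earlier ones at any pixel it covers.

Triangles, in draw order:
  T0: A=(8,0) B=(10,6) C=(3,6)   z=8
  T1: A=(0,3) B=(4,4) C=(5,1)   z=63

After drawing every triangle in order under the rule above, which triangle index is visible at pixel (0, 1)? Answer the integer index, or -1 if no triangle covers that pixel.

T0:
  2·area = 42
  edge (8, 0)→(10, 6): d=(2,6) right/bottom  bias=-1
  edge (10, 6)→(3, 6): d=(-7,0) right/bottom  bias=-1
  edge (3, 6)→(8, 0): d=(5,-6) top-left  bias=+0
    (3,1)@(7, 3): e=[12,21,9] → █
    (4,1)@(9, 3): e=[0,21,21] → ·  [on edge]
    (2,2)@(5, 5): e=[28,7,7] → █
    (4,2)@(9, 5): e=[4,7,31] → █
    (2,3)@(5, 7): e=[32,-7,17] → ·
    (3,3)@(7, 7): e=[20,-7,29] → ·
    (4,3)@(9, 7): e=[8,-7,41] → ·
  covered (4 px):
    · · · · ·
    · · · █ ·
    · · █ █ █
    · · · · ·
    · · · · ·
T1:
  2·area = 13  (B↔C swapped to make it positive)
  edge (0, 3)→(5, 1): d=(5,-2) top-left  bias=+0
  edge (5, 1)→(4, 4): d=(-1,3) right/bottom  bias=-1
  edge (4, 4)→(0, 3): d=(-4,-1) top-left  bias=+0
    (2,0)@(5, 1): e=[0,0,13] → ·  [on edge]
    (0,1)@(1, 3): e=[2,10,1] → █
    (1,1)@(3, 3): e=[6,4,3] → █
    (2,1)@(5, 3): e=[10,-2,5] → ·
    (0,2)@(1, 5): e=[12,8,-7] → ·
    (1,2)@(3, 5): e=[16,2,-5] → ·
    (1,3)@(3, 7): e=[26,0,-13] → ·  [on edge]
  covered (2 px):
    · · · · ·
    █ █ · · ·
    · · · · ·
    · · · · ·
    · · · · ·

Z-buffer (winner per pixel, '.' = empty):
  . . . . .
  1 1 . 0 .
  . . 0 0 0
  . . . . .
  . . . . .

Answer: 1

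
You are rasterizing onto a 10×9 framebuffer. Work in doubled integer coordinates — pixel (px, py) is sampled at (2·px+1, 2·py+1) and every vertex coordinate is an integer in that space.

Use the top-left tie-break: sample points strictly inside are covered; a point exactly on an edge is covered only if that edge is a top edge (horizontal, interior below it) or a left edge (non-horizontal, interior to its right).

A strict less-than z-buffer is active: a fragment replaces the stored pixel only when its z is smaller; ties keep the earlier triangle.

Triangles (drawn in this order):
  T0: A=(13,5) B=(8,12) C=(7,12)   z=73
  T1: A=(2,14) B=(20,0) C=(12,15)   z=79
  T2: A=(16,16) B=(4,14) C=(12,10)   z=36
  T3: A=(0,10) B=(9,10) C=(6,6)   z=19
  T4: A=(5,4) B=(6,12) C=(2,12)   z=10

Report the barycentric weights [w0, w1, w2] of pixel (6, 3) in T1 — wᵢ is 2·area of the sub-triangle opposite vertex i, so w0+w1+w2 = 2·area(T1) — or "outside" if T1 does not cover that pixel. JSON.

T0:
  2·area = 7
  edge (13, 5)→(8, 12): d=(-5,7) right/bottom  bias=-1
  edge (8, 12)→(7, 12): d=(-1,0) right/bottom  bias=-1
  edge (7, 12)→(13, 5): d=(6,-7) top-left  bias=+0
    (6,2)@(13, 5): e=[0,7,0] → .  [on edge]
  covered (0 px):
    . . . . . . . . . .
    . . . . . . . . . .
    . . . . . . . . . .
    . . . . . . . . . .
    . . . . . . . . . .
    . . . . . . . . . .
    . . . . . . . . . .
    . . . . . . . . . .
    . . . . . . . . . .
T1:
  2·area = 158
  edge (2, 14)→(20, 0): d=(18,-14) top-left  bias=+0
  edge (20, 0)→(12, 15): d=(-8,15) right/bottom  bias=-1
  edge (12, 15)→(2, 14): d=(-10,-1) top-left  bias=+0
    (9,0)@(19, 1): e=[4,7,147] → X
    (8,1)@(17, 3): e=[12,21,125] → X
    (9,1)@(19, 3): e=[40,-9,127] → .
    (7,2)@(15, 5): e=[20,35,103] → X
    (9,2)@(19, 5): e=[76,-25,107] → .
    (5,3)@(11, 7): e=[0,79,79] → X  [on edge]
    (6,3)@(13, 7): e=[28,49,81] → X
    (8,3)@(17, 7): e=[84,-11,85] → .
    (4,4)@(9, 9): e=[8,93,57] → X
    (8,4)@(17, 9): e=[120,-27,65] → .
    (3,5)@(7, 11): e=[16,107,35] → X
    (7,5)@(15, 11): e=[128,-13,43] → .
  covered (20 px):
    . . . . . . . . . X
    . . . . . . . . X .
    . . . . . . . X X .
    . . . . . X X X . .
    . . . . X X X X . .
    . . . X X X X . . .
    . . X X X X X . . .
    . . . . . . . . . .
    . . . . . . . . . .
T2:
  2·area = 64
  edge (16, 16)→(4, 14): d=(-12,-2) top-left  bias=+0
  edge (4, 14)→(12, 10): d=(8,-4) top-left  bias=+0
  edge (12, 10)→(16, 16): d=(4,6) right/bottom  bias=-1
    (5,5)@(11, 11): e=[50,4,10] → X
    (6,5)@(13, 11): e=[54,12,-2] → .
    (3,6)@(7, 13): e=[18,4,42] → X
    (4,6)@(9, 13): e=[22,12,30] → X
    (6,6)@(13, 13): e=[30,28,6] → X
    (7,6)@(15, 13): e=[34,36,-6] → .
    (3,7)@(7, 15): e=[-6,20,50] → .
    (4,7)@(9, 15): e=[-2,28,38] → .
    (5,7)@(11, 15): e=[2,36,26] → X
    (7,7)@(15, 15): e=[10,52,2] → X
    (8,7)@(17, 15): e=[14,60,-10] → .
    (5,8)@(11, 17): e=[-22,52,34] → .
  covered (8 px):
    . . . . . . . . . .
    . . . . . . . . . .
    . . . . . . . . . .
    . . . . . . . . . .
    . . . . . . . . . .
    . . . . . X . . . .
    . . . X X X X . . .
    . . . . . X X X . .
    . . . . . . . . . .
T3:
  2·area = 36  (B↔C swapped to make it positive)
  edge (0, 10)→(6, 6): d=(6,-4) top-left  bias=+0
  edge (6, 6)→(9, 10): d=(3,4) right/bottom  bias=-1
  edge (9, 10)→(0, 10): d=(-9,0) right/bottom  bias=-1
    (2,3)@(5, 7): e=[2,7,27] → X
    (3,3)@(7, 7): e=[10,-1,27] → .
    (1,4)@(3, 9): e=[6,21,9] → X
    (3,4)@(7, 9): e=[22,5,9] → X
    (4,4)@(9, 9): e=[30,-3,9] → .
    (1,5)@(3, 11): e=[18,27,-9] → .
    (2,5)@(5, 11): e=[26,19,-9] → .
    (3,5)@(7, 11): e=[34,11,-9] → .
  covered (4 px):
    . . . . . . . . . .
    . . . . . . . . . .
    . . . . . . . . . .
    . . X . . . . . . .
    . X X X . . . . . .
    . . . . . . . . . .
    . . . . . . . . . .
    . . . . . . . . . .
    . . . . . . . . . .
T4:
  2·area = 32
  edge (5, 4)→(6, 12): d=(1,8) right/bottom  bias=-1
  edge (6, 12)→(2, 12): d=(-4,0) right/bottom  bias=-1
  edge (2, 12)→(5, 4): d=(3,-8) top-left  bias=+0
    (2,2)@(5, 5): e=[1,28,3] → X
    (3,2)@(7, 5): e=[-15,28,19] → .
    (2,3)@(5, 7): e=[3,20,9] → X
    (3,3)@(7, 7): e=[-13,20,25] → .
    (2,4)@(5, 9): e=[5,12,15] → X
    (3,4)@(7, 9): e=[-11,12,31] → .
    (1,5)@(3, 11): e=[23,4,5] → X
    (3,5)@(7, 11): e=[-9,4,37] → .
    (1,6)@(3, 13): e=[25,-4,11] → .
    (2,6)@(5, 13): e=[9,-4,27] → .
  covered (5 px):
    . . . . . . . . . .
    . . . . . . . . . .
    . . X . . . . . . .
    . . X . . . . . . .
    . . X . . . . . . .
    . X X . . . . . . .
    . . . . . . . . . .
    . . . . . . . . . .
    . . . . . . . . . .

Result: [49,81,28]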